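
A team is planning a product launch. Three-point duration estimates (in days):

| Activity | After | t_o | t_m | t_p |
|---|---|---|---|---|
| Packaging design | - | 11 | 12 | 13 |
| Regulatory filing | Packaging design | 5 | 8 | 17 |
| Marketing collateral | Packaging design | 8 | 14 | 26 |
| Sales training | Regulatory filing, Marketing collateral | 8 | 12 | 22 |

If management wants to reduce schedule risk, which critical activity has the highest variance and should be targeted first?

Marketing collateral

te_Packaging design = (11 + 4·12 + 13)/6 = 72/6 = 12; σ²_Packaging design = ((13−11)/6)² = 0.111
te_Regulatory filing = (5 + 4·8 + 17)/6 = 54/6 = 9; σ²_Regulatory filing = ((17−5)/6)² = 4.000
te_Marketing collateral = (8 + 4·14 + 26)/6 = 90/6 = 15; σ²_Marketing collateral = ((26−8)/6)² = 9.000
te_Sales training = (8 + 4·12 + 22)/6 = 78/6 = 13; σ²_Sales training = ((22−8)/6)² = 5.444

Forward pass:
ES_Packaging design = 0; EF_Packaging design = 12
ES_Regulatory filing = 12; EF_Regulatory filing = 12+9 = 21
ES_Marketing collateral = 12; EF_Marketing collateral = 12+15 = 27
ES_Sales training = max(EF_Regulatory filing=21, EF_Marketing collateral=27) = 27; EF_Sales training = 27+13 = 40
Expected project duration μ = 40 days. Critical path: Packaging design → Marketing collateral → Sales training.

Variances on critical path: σ²_Packaging design=0.111, σ²_Marketing collateral=9.000, σ²_Sales training=5.444.
Largest is σ²_Marketing collateral = 9.000.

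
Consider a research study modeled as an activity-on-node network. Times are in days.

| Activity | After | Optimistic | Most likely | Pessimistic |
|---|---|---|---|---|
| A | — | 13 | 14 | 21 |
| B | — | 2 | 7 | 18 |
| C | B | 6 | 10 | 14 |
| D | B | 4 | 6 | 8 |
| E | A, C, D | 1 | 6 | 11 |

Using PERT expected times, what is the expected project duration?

24 days

te_A = (13 + 4·14 + 21)/6 = 90/6 = 15
te_B = (2 + 4·7 + 18)/6 = 48/6 = 8
te_C = (6 + 4·10 + 14)/6 = 60/6 = 10
te_D = (4 + 4·6 + 8)/6 = 36/6 = 6
te_E = (1 + 4·6 + 11)/6 = 36/6 = 6

Forward pass:
ES_A = 0; EF_A = 15
ES_B = 0; EF_B = 8
ES_C = 8; EF_C = 8+10 = 18
ES_D = 8; EF_D = 8+6 = 14
ES_E = max(EF_A=15, EF_C=18, EF_D=14) = 18; EF_E = 18+6 = 24
Expected project duration μ = 24 days. Critical path: B → C → E.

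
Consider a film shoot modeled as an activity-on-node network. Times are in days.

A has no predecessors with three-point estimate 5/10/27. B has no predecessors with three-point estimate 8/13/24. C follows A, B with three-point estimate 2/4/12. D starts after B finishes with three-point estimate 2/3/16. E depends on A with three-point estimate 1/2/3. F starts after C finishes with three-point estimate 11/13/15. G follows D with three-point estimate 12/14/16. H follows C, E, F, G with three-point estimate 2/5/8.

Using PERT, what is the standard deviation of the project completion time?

te_A = (5 + 4·10 + 27)/6 = 72/6 = 12; σ²_A = ((27−5)/6)² = 13.444
te_B = (8 + 4·13 + 24)/6 = 84/6 = 14; σ²_B = ((24−8)/6)² = 7.111
te_C = (2 + 4·4 + 12)/6 = 30/6 = 5; σ²_C = ((12−2)/6)² = 2.778
te_D = (2 + 4·3 + 16)/6 = 30/6 = 5; σ²_D = ((16−2)/6)² = 5.444
te_E = (1 + 4·2 + 3)/6 = 12/6 = 2; σ²_E = ((3−1)/6)² = 0.111
te_F = (11 + 4·13 + 15)/6 = 78/6 = 13; σ²_F = ((15−11)/6)² = 0.444
te_G = (12 + 4·14 + 16)/6 = 84/6 = 14; σ²_G = ((16−12)/6)² = 0.444
te_H = (2 + 4·5 + 8)/6 = 30/6 = 5; σ²_H = ((8−2)/6)² = 1.000

Forward pass:
ES_A = 0; EF_A = 12
ES_B = 0; EF_B = 14
ES_C = max(EF_A=12, EF_B=14) = 14; EF_C = 14+5 = 19
ES_D = 14; EF_D = 14+5 = 19
ES_E = 12; EF_E = 12+2 = 14
ES_F = 19; EF_F = 19+13 = 32
ES_G = 19; EF_G = 19+14 = 33
ES_H = max(EF_C=19, EF_E=14, EF_F=32, EF_G=33) = 33; EF_H = 33+5 = 38
Expected project duration μ = 38 days. Critical path: B → D → G → H.

Variance along critical path = 7.111 + 5.444 + 0.444 + 1.000 = 14.000
σ = √14.000 = 3.742 days

3.74 days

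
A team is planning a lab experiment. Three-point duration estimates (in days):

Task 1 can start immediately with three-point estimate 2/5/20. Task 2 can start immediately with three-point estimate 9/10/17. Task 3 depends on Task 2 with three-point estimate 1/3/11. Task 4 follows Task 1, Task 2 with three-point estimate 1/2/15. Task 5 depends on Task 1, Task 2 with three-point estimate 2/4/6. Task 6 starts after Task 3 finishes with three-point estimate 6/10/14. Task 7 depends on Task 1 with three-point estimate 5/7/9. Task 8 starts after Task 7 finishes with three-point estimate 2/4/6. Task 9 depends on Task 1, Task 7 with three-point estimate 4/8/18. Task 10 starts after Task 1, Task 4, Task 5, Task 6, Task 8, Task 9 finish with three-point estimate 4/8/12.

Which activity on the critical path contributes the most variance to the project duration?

te_Task 1 = (2 + 4·5 + 20)/6 = 42/6 = 7; σ²_Task 1 = ((20−2)/6)² = 9.000
te_Task 2 = (9 + 4·10 + 17)/6 = 66/6 = 11; σ²_Task 2 = ((17−9)/6)² = 1.778
te_Task 3 = (1 + 4·3 + 11)/6 = 24/6 = 4; σ²_Task 3 = ((11−1)/6)² = 2.778
te_Task 4 = (1 + 4·2 + 15)/6 = 24/6 = 4; σ²_Task 4 = ((15−1)/6)² = 5.444
te_Task 5 = (2 + 4·4 + 6)/6 = 24/6 = 4; σ²_Task 5 = ((6−2)/6)² = 0.444
te_Task 6 = (6 + 4·10 + 14)/6 = 60/6 = 10; σ²_Task 6 = ((14−6)/6)² = 1.778
te_Task 7 = (5 + 4·7 + 9)/6 = 42/6 = 7; σ²_Task 7 = ((9−5)/6)² = 0.444
te_Task 8 = (2 + 4·4 + 6)/6 = 24/6 = 4; σ²_Task 8 = ((6−2)/6)² = 0.444
te_Task 9 = (4 + 4·8 + 18)/6 = 54/6 = 9; σ²_Task 9 = ((18−4)/6)² = 5.444
te_Task 10 = (4 + 4·8 + 12)/6 = 48/6 = 8; σ²_Task 10 = ((12−4)/6)² = 1.778

Forward pass:
ES_Task 1 = 0; EF_Task 1 = 7
ES_Task 2 = 0; EF_Task 2 = 11
ES_Task 3 = 11; EF_Task 3 = 11+4 = 15
ES_Task 4 = max(EF_Task 1=7, EF_Task 2=11) = 11; EF_Task 4 = 11+4 = 15
ES_Task 5 = max(EF_Task 1=7, EF_Task 2=11) = 11; EF_Task 5 = 11+4 = 15
ES_Task 6 = 15; EF_Task 6 = 15+10 = 25
ES_Task 7 = 7; EF_Task 7 = 7+7 = 14
ES_Task 8 = 14; EF_Task 8 = 14+4 = 18
ES_Task 9 = max(EF_Task 1=7, EF_Task 7=14) = 14; EF_Task 9 = 14+9 = 23
ES_Task 10 = max(EF_Task 1=7, EF_Task 4=15, EF_Task 5=15, EF_Task 6=25, EF_Task 8=18, EF_Task 9=23) = 25; EF_Task 10 = 25+8 = 33
Expected project duration μ = 33 days. Critical path: Task 2 → Task 3 → Task 6 → Task 10.

Variances on critical path: σ²_Task 2=1.778, σ²_Task 3=2.778, σ²_Task 6=1.778, σ²_Task 10=1.778.
Largest is σ²_Task 3 = 2.778.

Task 3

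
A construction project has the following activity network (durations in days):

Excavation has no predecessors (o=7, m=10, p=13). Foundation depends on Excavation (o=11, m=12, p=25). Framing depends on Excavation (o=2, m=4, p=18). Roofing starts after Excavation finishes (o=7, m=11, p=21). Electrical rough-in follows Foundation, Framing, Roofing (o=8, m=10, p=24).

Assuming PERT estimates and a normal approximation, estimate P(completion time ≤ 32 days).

0.139

te_Excavation = (7 + 4·10 + 13)/6 = 60/6 = 10; σ²_Excavation = ((13−7)/6)² = 1.000
te_Foundation = (11 + 4·12 + 25)/6 = 84/6 = 14; σ²_Foundation = ((25−11)/6)² = 5.444
te_Framing = (2 + 4·4 + 18)/6 = 36/6 = 6; σ²_Framing = ((18−2)/6)² = 7.111
te_Roofing = (7 + 4·11 + 21)/6 = 72/6 = 12; σ²_Roofing = ((21−7)/6)² = 5.444
te_Electrical rough-in = (8 + 4·10 + 24)/6 = 72/6 = 12; σ²_Electrical rough-in = ((24−8)/6)² = 7.111

Forward pass:
ES_Excavation = 0; EF_Excavation = 10
ES_Foundation = 10; EF_Foundation = 10+14 = 24
ES_Framing = 10; EF_Framing = 10+6 = 16
ES_Roofing = 10; EF_Roofing = 10+12 = 22
ES_Electrical rough-in = max(EF_Foundation=24, EF_Framing=16, EF_Roofing=22) = 24; EF_Electrical rough-in = 24+12 = 36
Expected project duration μ = 36 days. Critical path: Excavation → Foundation → Electrical rough-in.

Variance along critical path = 1.000 + 5.444 + 7.111 = 13.556; σ = √13.556 = 3.682 days.
Z = (32 − 36) / 3.682 = -1.086
P(T ≤ 32) = Φ(-1.086) ≈ 0.139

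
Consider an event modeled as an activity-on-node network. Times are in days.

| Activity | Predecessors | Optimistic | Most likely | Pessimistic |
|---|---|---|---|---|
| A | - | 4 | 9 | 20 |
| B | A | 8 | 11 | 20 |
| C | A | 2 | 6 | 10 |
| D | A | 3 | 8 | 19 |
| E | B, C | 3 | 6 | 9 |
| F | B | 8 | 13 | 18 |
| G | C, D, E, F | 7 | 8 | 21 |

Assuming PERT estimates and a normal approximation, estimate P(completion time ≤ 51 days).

0.914

te_A = (4 + 4·9 + 20)/6 = 60/6 = 10; σ²_A = ((20−4)/6)² = 7.111
te_B = (8 + 4·11 + 20)/6 = 72/6 = 12; σ²_B = ((20−8)/6)² = 4.000
te_C = (2 + 4·6 + 10)/6 = 36/6 = 6; σ²_C = ((10−2)/6)² = 1.778
te_D = (3 + 4·8 + 19)/6 = 54/6 = 9; σ²_D = ((19−3)/6)² = 7.111
te_E = (3 + 4·6 + 9)/6 = 36/6 = 6; σ²_E = ((9−3)/6)² = 1.000
te_F = (8 + 4·13 + 18)/6 = 78/6 = 13; σ²_F = ((18−8)/6)² = 2.778
te_G = (7 + 4·8 + 21)/6 = 60/6 = 10; σ²_G = ((21−7)/6)² = 5.444

Forward pass:
ES_A = 0; EF_A = 10
ES_B = 10; EF_B = 10+12 = 22
ES_C = 10; EF_C = 10+6 = 16
ES_D = 10; EF_D = 10+9 = 19
ES_E = max(EF_B=22, EF_C=16) = 22; EF_E = 22+6 = 28
ES_F = 22; EF_F = 22+13 = 35
ES_G = max(EF_C=16, EF_D=19, EF_E=28, EF_F=35) = 35; EF_G = 35+10 = 45
Expected project duration μ = 45 days. Critical path: A → B → F → G.

Variance along critical path = 7.111 + 4.000 + 2.778 + 5.444 = 19.333; σ = √19.333 = 4.397 days.
Z = (51 − 45) / 4.397 = 1.365
P(T ≤ 51) = Φ(1.365) ≈ 0.914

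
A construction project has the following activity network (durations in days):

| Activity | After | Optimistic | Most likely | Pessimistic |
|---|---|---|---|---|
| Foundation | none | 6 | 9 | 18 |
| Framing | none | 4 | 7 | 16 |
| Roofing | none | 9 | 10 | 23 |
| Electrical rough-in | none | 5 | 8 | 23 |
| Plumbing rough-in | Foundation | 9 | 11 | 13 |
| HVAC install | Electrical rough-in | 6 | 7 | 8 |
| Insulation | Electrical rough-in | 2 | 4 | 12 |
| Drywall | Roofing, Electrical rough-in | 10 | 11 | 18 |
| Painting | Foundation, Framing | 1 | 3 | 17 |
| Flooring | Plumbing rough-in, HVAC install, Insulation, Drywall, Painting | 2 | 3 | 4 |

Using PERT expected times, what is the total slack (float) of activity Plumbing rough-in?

3 days

te_Foundation = (6 + 4·9 + 18)/6 = 60/6 = 10
te_Framing = (4 + 4·7 + 16)/6 = 48/6 = 8
te_Roofing = (9 + 4·10 + 23)/6 = 72/6 = 12
te_Electrical rough-in = (5 + 4·8 + 23)/6 = 60/6 = 10
te_Plumbing rough-in = (9 + 4·11 + 13)/6 = 66/6 = 11
te_HVAC install = (6 + 4·7 + 8)/6 = 42/6 = 7
te_Insulation = (2 + 4·4 + 12)/6 = 30/6 = 5
te_Drywall = (10 + 4·11 + 18)/6 = 72/6 = 12
te_Painting = (1 + 4·3 + 17)/6 = 30/6 = 5
te_Flooring = (2 + 4·3 + 4)/6 = 18/6 = 3

Forward pass:
ES_Foundation = 0; EF_Foundation = 10
ES_Framing = 0; EF_Framing = 8
ES_Roofing = 0; EF_Roofing = 12
ES_Electrical rough-in = 0; EF_Electrical rough-in = 10
ES_Plumbing rough-in = 10; EF_Plumbing rough-in = 10+11 = 21
ES_HVAC install = 10; EF_HVAC install = 10+7 = 17
ES_Insulation = 10; EF_Insulation = 10+5 = 15
ES_Drywall = max(EF_Roofing=12, EF_Electrical rough-in=10) = 12; EF_Drywall = 12+12 = 24
ES_Painting = max(EF_Foundation=10, EF_Framing=8) = 10; EF_Painting = 10+5 = 15
ES_Flooring = max(EF_Plumbing rough-in=21, EF_HVAC install=17, EF_Insulation=15, EF_Drywall=24, EF_Painting=15) = 24; EF_Flooring = 24+3 = 27
Expected project duration μ = 27 days. Critical path: Roofing → Drywall → Flooring.

Backward pass:
LF_Flooring = 27; LS_Flooring = 27−3 = 24
LF_Painting = LS_Flooring = 24; LS_Painting = 24−5 = 19
LF_Drywall = LS_Flooring = 24; LS_Drywall = 24−12 = 12
LF_Insulation = LS_Flooring = 24; LS_Insulation = 24−5 = 19
LF_HVAC install = LS_Flooring = 24; LS_HVAC install = 24−7 = 17
LF_Plumbing rough-in = LS_Flooring = 24; LS_Plumbing rough-in = 24−11 = 13
LF_Electrical rough-in = min(LS_HVAC install=17, LS_Insulation=19, LS_Drywall=12) = 12; LS_Electrical rough-in = 12−10 = 2
LF_Roofing = LS_Drywall = 12; LS_Roofing = 12−12 = 0
LF_Framing = LS_Painting = 19; LS_Framing = 19−8 = 11
LF_Foundation = min(LS_Plumbing rough-in=13, LS_Painting=19) = 13; LS_Foundation = 13−10 = 3
Slack_Plumbing rough-in = LS_Plumbing rough-in − ES_Plumbing rough-in = 13 − 10 = 3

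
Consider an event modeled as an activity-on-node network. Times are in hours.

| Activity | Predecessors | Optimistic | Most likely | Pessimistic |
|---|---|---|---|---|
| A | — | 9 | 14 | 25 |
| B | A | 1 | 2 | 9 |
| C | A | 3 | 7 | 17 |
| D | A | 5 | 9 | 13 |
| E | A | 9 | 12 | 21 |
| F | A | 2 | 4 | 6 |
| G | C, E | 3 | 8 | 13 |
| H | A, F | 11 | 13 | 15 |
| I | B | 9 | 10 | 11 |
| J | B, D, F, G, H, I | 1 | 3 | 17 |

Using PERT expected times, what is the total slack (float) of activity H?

4 hours

te_A = (9 + 4·14 + 25)/6 = 90/6 = 15
te_B = (1 + 4·2 + 9)/6 = 18/6 = 3
te_C = (3 + 4·7 + 17)/6 = 48/6 = 8
te_D = (5 + 4·9 + 13)/6 = 54/6 = 9
te_E = (9 + 4·12 + 21)/6 = 78/6 = 13
te_F = (2 + 4·4 + 6)/6 = 24/6 = 4
te_G = (3 + 4·8 + 13)/6 = 48/6 = 8
te_H = (11 + 4·13 + 15)/6 = 78/6 = 13
te_I = (9 + 4·10 + 11)/6 = 60/6 = 10
te_J = (1 + 4·3 + 17)/6 = 30/6 = 5

Forward pass:
ES_A = 0; EF_A = 15
ES_B = 15; EF_B = 15+3 = 18
ES_C = 15; EF_C = 15+8 = 23
ES_D = 15; EF_D = 15+9 = 24
ES_E = 15; EF_E = 15+13 = 28
ES_F = 15; EF_F = 15+4 = 19
ES_G = max(EF_C=23, EF_E=28) = 28; EF_G = 28+8 = 36
ES_H = max(EF_A=15, EF_F=19) = 19; EF_H = 19+13 = 32
ES_I = 18; EF_I = 18+10 = 28
ES_J = max(EF_B=18, EF_D=24, EF_F=19, EF_G=36, EF_H=32, EF_I=28) = 36; EF_J = 36+5 = 41
Expected project duration μ = 41 hours. Critical path: A → E → G → J.

Backward pass:
LF_J = 41; LS_J = 41−5 = 36
LF_I = LS_J = 36; LS_I = 36−10 = 26
LF_H = LS_J = 36; LS_H = 36−13 = 23
LF_G = LS_J = 36; LS_G = 36−8 = 28
LF_F = min(LS_H=23, LS_J=36) = 23; LS_F = 23−4 = 19
LF_E = LS_G = 28; LS_E = 28−13 = 15
LF_D = LS_J = 36; LS_D = 36−9 = 27
LF_C = LS_G = 28; LS_C = 28−8 = 20
LF_B = min(LS_I=26, LS_J=36) = 26; LS_B = 26−3 = 23
LF_A = min(LS_B=23, LS_C=20, LS_D=27, LS_E=15, LS_F=19, LS_H=23) = 15; LS_A = 15−15 = 0
Slack_H = LS_H − ES_H = 23 − 19 = 4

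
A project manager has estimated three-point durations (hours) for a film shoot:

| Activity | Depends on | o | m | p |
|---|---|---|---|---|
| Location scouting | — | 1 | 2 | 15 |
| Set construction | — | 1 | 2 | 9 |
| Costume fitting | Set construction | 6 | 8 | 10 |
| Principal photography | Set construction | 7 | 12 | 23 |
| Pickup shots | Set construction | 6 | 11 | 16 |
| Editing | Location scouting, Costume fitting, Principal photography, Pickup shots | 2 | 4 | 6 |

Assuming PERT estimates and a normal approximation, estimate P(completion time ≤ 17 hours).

0.163

te_Location scouting = (1 + 4·2 + 15)/6 = 24/6 = 4; σ²_Location scouting = ((15−1)/6)² = 5.444
te_Set construction = (1 + 4·2 + 9)/6 = 18/6 = 3; σ²_Set construction = ((9−1)/6)² = 1.778
te_Costume fitting = (6 + 4·8 + 10)/6 = 48/6 = 8; σ²_Costume fitting = ((10−6)/6)² = 0.444
te_Principal photography = (7 + 4·12 + 23)/6 = 78/6 = 13; σ²_Principal photography = ((23−7)/6)² = 7.111
te_Pickup shots = (6 + 4·11 + 16)/6 = 66/6 = 11; σ²_Pickup shots = ((16−6)/6)² = 2.778
te_Editing = (2 + 4·4 + 6)/6 = 24/6 = 4; σ²_Editing = ((6−2)/6)² = 0.444

Forward pass:
ES_Location scouting = 0; EF_Location scouting = 4
ES_Set construction = 0; EF_Set construction = 3
ES_Costume fitting = 3; EF_Costume fitting = 3+8 = 11
ES_Principal photography = 3; EF_Principal photography = 3+13 = 16
ES_Pickup shots = 3; EF_Pickup shots = 3+11 = 14
ES_Editing = max(EF_Location scouting=4, EF_Costume fitting=11, EF_Principal photography=16, EF_Pickup shots=14) = 16; EF_Editing = 16+4 = 20
Expected project duration μ = 20 hours. Critical path: Set construction → Principal photography → Editing.

Variance along critical path = 1.778 + 7.111 + 0.444 = 9.333; σ = √9.333 = 3.055 hours.
Z = (17 − 20) / 3.055 = -0.982
P(T ≤ 17) = Φ(-0.982) ≈ 0.163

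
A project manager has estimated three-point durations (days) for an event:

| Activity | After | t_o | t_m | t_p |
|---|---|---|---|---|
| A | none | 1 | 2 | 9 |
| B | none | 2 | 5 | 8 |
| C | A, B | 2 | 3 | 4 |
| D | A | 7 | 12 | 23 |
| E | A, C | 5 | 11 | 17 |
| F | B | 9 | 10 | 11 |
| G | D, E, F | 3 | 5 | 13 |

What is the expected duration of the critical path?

te_A = (1 + 4·2 + 9)/6 = 18/6 = 3
te_B = (2 + 4·5 + 8)/6 = 30/6 = 5
te_C = (2 + 4·3 + 4)/6 = 18/6 = 3
te_D = (7 + 4·12 + 23)/6 = 78/6 = 13
te_E = (5 + 4·11 + 17)/6 = 66/6 = 11
te_F = (9 + 4·10 + 11)/6 = 60/6 = 10
te_G = (3 + 4·5 + 13)/6 = 36/6 = 6

Forward pass:
ES_A = 0; EF_A = 3
ES_B = 0; EF_B = 5
ES_C = max(EF_A=3, EF_B=5) = 5; EF_C = 5+3 = 8
ES_D = 3; EF_D = 3+13 = 16
ES_E = max(EF_A=3, EF_C=8) = 8; EF_E = 8+11 = 19
ES_F = 5; EF_F = 5+10 = 15
ES_G = max(EF_D=16, EF_E=19, EF_F=15) = 19; EF_G = 19+6 = 25
Expected project duration μ = 25 days. Critical path: B → C → E → G.

25 days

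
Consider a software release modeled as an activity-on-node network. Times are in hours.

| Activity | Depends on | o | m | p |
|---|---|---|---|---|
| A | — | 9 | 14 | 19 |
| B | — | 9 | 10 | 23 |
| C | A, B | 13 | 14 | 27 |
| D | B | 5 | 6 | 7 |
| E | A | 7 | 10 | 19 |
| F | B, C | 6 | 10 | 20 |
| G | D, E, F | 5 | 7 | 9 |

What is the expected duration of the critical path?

48 hours

te_A = (9 + 4·14 + 19)/6 = 84/6 = 14
te_B = (9 + 4·10 + 23)/6 = 72/6 = 12
te_C = (13 + 4·14 + 27)/6 = 96/6 = 16
te_D = (5 + 4·6 + 7)/6 = 36/6 = 6
te_E = (7 + 4·10 + 19)/6 = 66/6 = 11
te_F = (6 + 4·10 + 20)/6 = 66/6 = 11
te_G = (5 + 4·7 + 9)/6 = 42/6 = 7

Forward pass:
ES_A = 0; EF_A = 14
ES_B = 0; EF_B = 12
ES_C = max(EF_A=14, EF_B=12) = 14; EF_C = 14+16 = 30
ES_D = 12; EF_D = 12+6 = 18
ES_E = 14; EF_E = 14+11 = 25
ES_F = max(EF_B=12, EF_C=30) = 30; EF_F = 30+11 = 41
ES_G = max(EF_D=18, EF_E=25, EF_F=41) = 41; EF_G = 41+7 = 48
Expected project duration μ = 48 hours. Critical path: A → C → F → G.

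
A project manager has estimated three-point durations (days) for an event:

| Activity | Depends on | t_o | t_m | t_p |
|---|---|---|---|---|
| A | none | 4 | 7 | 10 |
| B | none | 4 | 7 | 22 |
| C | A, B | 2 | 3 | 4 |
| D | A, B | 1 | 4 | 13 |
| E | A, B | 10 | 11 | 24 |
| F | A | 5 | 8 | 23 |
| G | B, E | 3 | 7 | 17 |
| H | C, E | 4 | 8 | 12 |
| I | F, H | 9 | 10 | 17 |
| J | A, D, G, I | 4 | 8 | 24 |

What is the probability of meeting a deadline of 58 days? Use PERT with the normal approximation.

0.903

te_A = (4 + 4·7 + 10)/6 = 42/6 = 7; σ²_A = ((10−4)/6)² = 1.000
te_B = (4 + 4·7 + 22)/6 = 54/6 = 9; σ²_B = ((22−4)/6)² = 9.000
te_C = (2 + 4·3 + 4)/6 = 18/6 = 3; σ²_C = ((4−2)/6)² = 0.111
te_D = (1 + 4·4 + 13)/6 = 30/6 = 5; σ²_D = ((13−1)/6)² = 4.000
te_E = (10 + 4·11 + 24)/6 = 78/6 = 13; σ²_E = ((24−10)/6)² = 5.444
te_F = (5 + 4·8 + 23)/6 = 60/6 = 10; σ²_F = ((23−5)/6)² = 9.000
te_G = (3 + 4·7 + 17)/6 = 48/6 = 8; σ²_G = ((17−3)/6)² = 5.444
te_H = (4 + 4·8 + 12)/6 = 48/6 = 8; σ²_H = ((12−4)/6)² = 1.778
te_I = (9 + 4·10 + 17)/6 = 66/6 = 11; σ²_I = ((17−9)/6)² = 1.778
te_J = (4 + 4·8 + 24)/6 = 60/6 = 10; σ²_J = ((24−4)/6)² = 11.111

Forward pass:
ES_A = 0; EF_A = 7
ES_B = 0; EF_B = 9
ES_C = max(EF_A=7, EF_B=9) = 9; EF_C = 9+3 = 12
ES_D = max(EF_A=7, EF_B=9) = 9; EF_D = 9+5 = 14
ES_E = max(EF_A=7, EF_B=9) = 9; EF_E = 9+13 = 22
ES_F = 7; EF_F = 7+10 = 17
ES_G = max(EF_B=9, EF_E=22) = 22; EF_G = 22+8 = 30
ES_H = max(EF_C=12, EF_E=22) = 22; EF_H = 22+8 = 30
ES_I = max(EF_F=17, EF_H=30) = 30; EF_I = 30+11 = 41
ES_J = max(EF_A=7, EF_D=14, EF_G=30, EF_I=41) = 41; EF_J = 41+10 = 51
Expected project duration μ = 51 days. Critical path: B → E → H → I → J.

Variance along critical path = 9.000 + 5.444 + 1.778 + 1.778 + 11.111 = 29.111; σ = √29.111 = 5.395 days.
Z = (58 − 51) / 5.395 = 1.297
P(T ≤ 58) = Φ(1.297) ≈ 0.903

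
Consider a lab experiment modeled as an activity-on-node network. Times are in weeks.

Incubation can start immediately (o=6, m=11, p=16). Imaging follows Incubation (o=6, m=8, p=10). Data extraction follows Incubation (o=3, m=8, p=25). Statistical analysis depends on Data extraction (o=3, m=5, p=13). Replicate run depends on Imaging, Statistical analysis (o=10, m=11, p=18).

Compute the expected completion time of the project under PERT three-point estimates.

te_Incubation = (6 + 4·11 + 16)/6 = 66/6 = 11
te_Imaging = (6 + 4·8 + 10)/6 = 48/6 = 8
te_Data extraction = (3 + 4·8 + 25)/6 = 60/6 = 10
te_Statistical analysis = (3 + 4·5 + 13)/6 = 36/6 = 6
te_Replicate run = (10 + 4·11 + 18)/6 = 72/6 = 12

Forward pass:
ES_Incubation = 0; EF_Incubation = 11
ES_Imaging = 11; EF_Imaging = 11+8 = 19
ES_Data extraction = 11; EF_Data extraction = 11+10 = 21
ES_Statistical analysis = 21; EF_Statistical analysis = 21+6 = 27
ES_Replicate run = max(EF_Imaging=19, EF_Statistical analysis=27) = 27; EF_Replicate run = 27+12 = 39
Expected project duration μ = 39 weeks. Critical path: Incubation → Data extraction → Statistical analysis → Replicate run.

39 weeks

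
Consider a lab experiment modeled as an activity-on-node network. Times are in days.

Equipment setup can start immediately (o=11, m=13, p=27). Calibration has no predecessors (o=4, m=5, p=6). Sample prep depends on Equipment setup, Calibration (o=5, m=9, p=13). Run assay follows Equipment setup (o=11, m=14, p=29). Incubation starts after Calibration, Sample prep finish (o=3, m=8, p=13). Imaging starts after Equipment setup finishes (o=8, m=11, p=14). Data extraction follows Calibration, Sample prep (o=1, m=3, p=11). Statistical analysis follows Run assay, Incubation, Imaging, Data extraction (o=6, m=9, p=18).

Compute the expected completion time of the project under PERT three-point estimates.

te_Equipment setup = (11 + 4·13 + 27)/6 = 90/6 = 15
te_Calibration = (4 + 4·5 + 6)/6 = 30/6 = 5
te_Sample prep = (5 + 4·9 + 13)/6 = 54/6 = 9
te_Run assay = (11 + 4·14 + 29)/6 = 96/6 = 16
te_Incubation = (3 + 4·8 + 13)/6 = 48/6 = 8
te_Imaging = (8 + 4·11 + 14)/6 = 66/6 = 11
te_Data extraction = (1 + 4·3 + 11)/6 = 24/6 = 4
te_Statistical analysis = (6 + 4·9 + 18)/6 = 60/6 = 10

Forward pass:
ES_Equipment setup = 0; EF_Equipment setup = 15
ES_Calibration = 0; EF_Calibration = 5
ES_Sample prep = max(EF_Equipment setup=15, EF_Calibration=5) = 15; EF_Sample prep = 15+9 = 24
ES_Run assay = 15; EF_Run assay = 15+16 = 31
ES_Incubation = max(EF_Calibration=5, EF_Sample prep=24) = 24; EF_Incubation = 24+8 = 32
ES_Imaging = 15; EF_Imaging = 15+11 = 26
ES_Data extraction = max(EF_Calibration=5, EF_Sample prep=24) = 24; EF_Data extraction = 24+4 = 28
ES_Statistical analysis = max(EF_Run assay=31, EF_Incubation=32, EF_Imaging=26, EF_Data extraction=28) = 32; EF_Statistical analysis = 32+10 = 42
Expected project duration μ = 42 days. Critical path: Equipment setup → Sample prep → Incubation → Statistical analysis.

42 days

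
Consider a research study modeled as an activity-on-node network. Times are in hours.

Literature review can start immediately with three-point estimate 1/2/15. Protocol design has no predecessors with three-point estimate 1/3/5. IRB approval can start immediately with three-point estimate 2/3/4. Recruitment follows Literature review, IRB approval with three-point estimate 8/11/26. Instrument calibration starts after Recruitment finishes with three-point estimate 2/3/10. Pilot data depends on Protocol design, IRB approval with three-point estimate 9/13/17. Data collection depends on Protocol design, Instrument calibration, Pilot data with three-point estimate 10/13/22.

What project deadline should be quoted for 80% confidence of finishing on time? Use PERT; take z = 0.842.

38.8 hours

te_Literature review = (1 + 4·2 + 15)/6 = 24/6 = 4; σ²_Literature review = ((15−1)/6)² = 5.444
te_Protocol design = (1 + 4·3 + 5)/6 = 18/6 = 3; σ²_Protocol design = ((5−1)/6)² = 0.444
te_IRB approval = (2 + 4·3 + 4)/6 = 18/6 = 3; σ²_IRB approval = ((4−2)/6)² = 0.111
te_Recruitment = (8 + 4·11 + 26)/6 = 78/6 = 13; σ²_Recruitment = ((26−8)/6)² = 9.000
te_Instrument calibration = (2 + 4·3 + 10)/6 = 24/6 = 4; σ²_Instrument calibration = ((10−2)/6)² = 1.778
te_Pilot data = (9 + 4·13 + 17)/6 = 78/6 = 13; σ²_Pilot data = ((17−9)/6)² = 1.778
te_Data collection = (10 + 4·13 + 22)/6 = 84/6 = 14; σ²_Data collection = ((22−10)/6)² = 4.000

Forward pass:
ES_Literature review = 0; EF_Literature review = 4
ES_Protocol design = 0; EF_Protocol design = 3
ES_IRB approval = 0; EF_IRB approval = 3
ES_Recruitment = max(EF_Literature review=4, EF_IRB approval=3) = 4; EF_Recruitment = 4+13 = 17
ES_Instrument calibration = 17; EF_Instrument calibration = 17+4 = 21
ES_Pilot data = max(EF_Protocol design=3, EF_IRB approval=3) = 3; EF_Pilot data = 3+13 = 16
ES_Data collection = max(EF_Protocol design=3, EF_Instrument calibration=21, EF_Pilot data=16) = 21; EF_Data collection = 21+14 = 35
Expected project duration μ = 35 hours. Critical path: Literature review → Recruitment → Instrument calibration → Data collection.

Variance along critical path = 5.444 + 9.000 + 1.778 + 4.000 = 20.222; σ = 4.497 hours.
D = μ + z·σ = 35 + 0.842·4.497 = 38.8 hours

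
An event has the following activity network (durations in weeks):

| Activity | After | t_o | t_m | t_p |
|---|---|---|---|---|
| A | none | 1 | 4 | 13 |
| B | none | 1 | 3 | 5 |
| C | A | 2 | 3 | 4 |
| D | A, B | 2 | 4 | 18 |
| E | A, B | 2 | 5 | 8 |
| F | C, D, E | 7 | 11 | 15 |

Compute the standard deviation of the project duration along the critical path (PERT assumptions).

3.59 weeks

te_A = (1 + 4·4 + 13)/6 = 30/6 = 5; σ²_A = ((13−1)/6)² = 4.000
te_B = (1 + 4·3 + 5)/6 = 18/6 = 3; σ²_B = ((5−1)/6)² = 0.444
te_C = (2 + 4·3 + 4)/6 = 18/6 = 3; σ²_C = ((4−2)/6)² = 0.111
te_D = (2 + 4·4 + 18)/6 = 36/6 = 6; σ²_D = ((18−2)/6)² = 7.111
te_E = (2 + 4·5 + 8)/6 = 30/6 = 5; σ²_E = ((8−2)/6)² = 1.000
te_F = (7 + 4·11 + 15)/6 = 66/6 = 11; σ²_F = ((15−7)/6)² = 1.778

Forward pass:
ES_A = 0; EF_A = 5
ES_B = 0; EF_B = 3
ES_C = 5; EF_C = 5+3 = 8
ES_D = max(EF_A=5, EF_B=3) = 5; EF_D = 5+6 = 11
ES_E = max(EF_A=5, EF_B=3) = 5; EF_E = 5+5 = 10
ES_F = max(EF_C=8, EF_D=11, EF_E=10) = 11; EF_F = 11+11 = 22
Expected project duration μ = 22 weeks. Critical path: A → D → F.

Variance along critical path = 4.000 + 7.111 + 1.778 = 12.889
σ = √12.889 = 3.590 weeks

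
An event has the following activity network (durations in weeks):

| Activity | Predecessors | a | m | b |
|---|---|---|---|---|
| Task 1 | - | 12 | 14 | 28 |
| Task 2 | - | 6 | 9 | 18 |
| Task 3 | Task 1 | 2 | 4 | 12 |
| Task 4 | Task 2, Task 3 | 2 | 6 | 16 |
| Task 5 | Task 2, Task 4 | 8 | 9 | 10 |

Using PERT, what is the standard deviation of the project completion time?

te_Task 1 = (12 + 4·14 + 28)/6 = 96/6 = 16; σ²_Task 1 = ((28−12)/6)² = 7.111
te_Task 2 = (6 + 4·9 + 18)/6 = 60/6 = 10; σ²_Task 2 = ((18−6)/6)² = 4.000
te_Task 3 = (2 + 4·4 + 12)/6 = 30/6 = 5; σ²_Task 3 = ((12−2)/6)² = 2.778
te_Task 4 = (2 + 4·6 + 16)/6 = 42/6 = 7; σ²_Task 4 = ((16−2)/6)² = 5.444
te_Task 5 = (8 + 4·9 + 10)/6 = 54/6 = 9; σ²_Task 5 = ((10−8)/6)² = 0.111

Forward pass:
ES_Task 1 = 0; EF_Task 1 = 16
ES_Task 2 = 0; EF_Task 2 = 10
ES_Task 3 = 16; EF_Task 3 = 16+5 = 21
ES_Task 4 = max(EF_Task 2=10, EF_Task 3=21) = 21; EF_Task 4 = 21+7 = 28
ES_Task 5 = max(EF_Task 2=10, EF_Task 4=28) = 28; EF_Task 5 = 28+9 = 37
Expected project duration μ = 37 weeks. Critical path: Task 1 → Task 3 → Task 4 → Task 5.

Variance along critical path = 7.111 + 2.778 + 5.444 + 0.111 = 15.444
σ = √15.444 = 3.930 weeks

3.93 weeks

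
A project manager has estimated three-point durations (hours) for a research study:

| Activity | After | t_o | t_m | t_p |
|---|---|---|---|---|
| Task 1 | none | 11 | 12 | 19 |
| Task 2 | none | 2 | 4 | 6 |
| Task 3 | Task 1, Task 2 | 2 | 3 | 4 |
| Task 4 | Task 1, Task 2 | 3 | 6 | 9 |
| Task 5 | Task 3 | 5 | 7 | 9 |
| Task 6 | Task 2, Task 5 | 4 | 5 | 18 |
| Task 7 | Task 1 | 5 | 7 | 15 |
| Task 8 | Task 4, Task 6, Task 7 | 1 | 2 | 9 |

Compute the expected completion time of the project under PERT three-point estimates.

33 hours

te_Task 1 = (11 + 4·12 + 19)/6 = 78/6 = 13
te_Task 2 = (2 + 4·4 + 6)/6 = 24/6 = 4
te_Task 3 = (2 + 4·3 + 4)/6 = 18/6 = 3
te_Task 4 = (3 + 4·6 + 9)/6 = 36/6 = 6
te_Task 5 = (5 + 4·7 + 9)/6 = 42/6 = 7
te_Task 6 = (4 + 4·5 + 18)/6 = 42/6 = 7
te_Task 7 = (5 + 4·7 + 15)/6 = 48/6 = 8
te_Task 8 = (1 + 4·2 + 9)/6 = 18/6 = 3

Forward pass:
ES_Task 1 = 0; EF_Task 1 = 13
ES_Task 2 = 0; EF_Task 2 = 4
ES_Task 3 = max(EF_Task 1=13, EF_Task 2=4) = 13; EF_Task 3 = 13+3 = 16
ES_Task 4 = max(EF_Task 1=13, EF_Task 2=4) = 13; EF_Task 4 = 13+6 = 19
ES_Task 5 = 16; EF_Task 5 = 16+7 = 23
ES_Task 6 = max(EF_Task 2=4, EF_Task 5=23) = 23; EF_Task 6 = 23+7 = 30
ES_Task 7 = 13; EF_Task 7 = 13+8 = 21
ES_Task 8 = max(EF_Task 4=19, EF_Task 6=30, EF_Task 7=21) = 30; EF_Task 8 = 30+3 = 33
Expected project duration μ = 33 hours. Critical path: Task 1 → Task 3 → Task 5 → Task 6 → Task 8.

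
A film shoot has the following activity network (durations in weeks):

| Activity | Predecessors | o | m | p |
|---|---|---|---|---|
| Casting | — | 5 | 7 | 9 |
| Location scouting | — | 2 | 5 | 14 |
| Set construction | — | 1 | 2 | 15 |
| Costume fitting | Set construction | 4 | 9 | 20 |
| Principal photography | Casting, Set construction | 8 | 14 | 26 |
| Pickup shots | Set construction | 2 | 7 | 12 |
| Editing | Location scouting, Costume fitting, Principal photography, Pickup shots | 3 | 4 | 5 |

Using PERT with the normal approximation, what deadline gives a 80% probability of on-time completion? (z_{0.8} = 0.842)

28.6 weeks

te_Casting = (5 + 4·7 + 9)/6 = 42/6 = 7; σ²_Casting = ((9−5)/6)² = 0.444
te_Location scouting = (2 + 4·5 + 14)/6 = 36/6 = 6; σ²_Location scouting = ((14−2)/6)² = 4.000
te_Set construction = (1 + 4·2 + 15)/6 = 24/6 = 4; σ²_Set construction = ((15−1)/6)² = 5.444
te_Costume fitting = (4 + 4·9 + 20)/6 = 60/6 = 10; σ²_Costume fitting = ((20−4)/6)² = 7.111
te_Principal photography = (8 + 4·14 + 26)/6 = 90/6 = 15; σ²_Principal photography = ((26−8)/6)² = 9.000
te_Pickup shots = (2 + 4·7 + 12)/6 = 42/6 = 7; σ²_Pickup shots = ((12−2)/6)² = 2.778
te_Editing = (3 + 4·4 + 5)/6 = 24/6 = 4; σ²_Editing = ((5−3)/6)² = 0.111

Forward pass:
ES_Casting = 0; EF_Casting = 7
ES_Location scouting = 0; EF_Location scouting = 6
ES_Set construction = 0; EF_Set construction = 4
ES_Costume fitting = 4; EF_Costume fitting = 4+10 = 14
ES_Principal photography = max(EF_Casting=7, EF_Set construction=4) = 7; EF_Principal photography = 7+15 = 22
ES_Pickup shots = 4; EF_Pickup shots = 4+7 = 11
ES_Editing = max(EF_Location scouting=6, EF_Costume fitting=14, EF_Principal photography=22, EF_Pickup shots=11) = 22; EF_Editing = 22+4 = 26
Expected project duration μ = 26 weeks. Critical path: Casting → Principal photography → Editing.

Variance along critical path = 0.444 + 9.000 + 0.111 = 9.556; σ = 3.091 weeks.
D = μ + z·σ = 26 + 0.842·3.091 = 28.6 weeks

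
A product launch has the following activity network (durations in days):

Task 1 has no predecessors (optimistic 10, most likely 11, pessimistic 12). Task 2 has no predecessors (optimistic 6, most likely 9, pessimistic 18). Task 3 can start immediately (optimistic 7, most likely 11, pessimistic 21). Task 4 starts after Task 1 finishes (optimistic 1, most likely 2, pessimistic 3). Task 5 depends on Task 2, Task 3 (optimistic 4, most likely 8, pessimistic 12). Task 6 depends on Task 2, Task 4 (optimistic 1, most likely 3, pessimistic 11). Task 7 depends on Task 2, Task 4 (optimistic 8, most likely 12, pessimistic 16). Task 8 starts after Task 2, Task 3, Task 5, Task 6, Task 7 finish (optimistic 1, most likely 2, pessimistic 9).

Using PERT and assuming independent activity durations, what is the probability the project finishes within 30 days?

te_Task 1 = (10 + 4·11 + 12)/6 = 66/6 = 11; σ²_Task 1 = ((12−10)/6)² = 0.111
te_Task 2 = (6 + 4·9 + 18)/6 = 60/6 = 10; σ²_Task 2 = ((18−6)/6)² = 4.000
te_Task 3 = (7 + 4·11 + 21)/6 = 72/6 = 12; σ²_Task 3 = ((21−7)/6)² = 5.444
te_Task 4 = (1 + 4·2 + 3)/6 = 12/6 = 2; σ²_Task 4 = ((3−1)/6)² = 0.111
te_Task 5 = (4 + 4·8 + 12)/6 = 48/6 = 8; σ²_Task 5 = ((12−4)/6)² = 1.778
te_Task 6 = (1 + 4·3 + 11)/6 = 24/6 = 4; σ²_Task 6 = ((11−1)/6)² = 2.778
te_Task 7 = (8 + 4·12 + 16)/6 = 72/6 = 12; σ²_Task 7 = ((16−8)/6)² = 1.778
te_Task 8 = (1 + 4·2 + 9)/6 = 18/6 = 3; σ²_Task 8 = ((9−1)/6)² = 1.778

Forward pass:
ES_Task 1 = 0; EF_Task 1 = 11
ES_Task 2 = 0; EF_Task 2 = 10
ES_Task 3 = 0; EF_Task 3 = 12
ES_Task 4 = 11; EF_Task 4 = 11+2 = 13
ES_Task 5 = max(EF_Task 2=10, EF_Task 3=12) = 12; EF_Task 5 = 12+8 = 20
ES_Task 6 = max(EF_Task 2=10, EF_Task 4=13) = 13; EF_Task 6 = 13+4 = 17
ES_Task 7 = max(EF_Task 2=10, EF_Task 4=13) = 13; EF_Task 7 = 13+12 = 25
ES_Task 8 = max(EF_Task 2=10, EF_Task 3=12, EF_Task 5=20, EF_Task 6=17, EF_Task 7=25) = 25; EF_Task 8 = 25+3 = 28
Expected project duration μ = 28 days. Critical path: Task 1 → Task 4 → Task 7 → Task 8.

Variance along critical path = 0.111 + 0.111 + 1.778 + 1.778 = 3.778; σ = √3.778 = 1.944 days.
Z = (30 − 28) / 1.944 = 1.029
P(T ≤ 30) = Φ(1.029) ≈ 0.848

0.848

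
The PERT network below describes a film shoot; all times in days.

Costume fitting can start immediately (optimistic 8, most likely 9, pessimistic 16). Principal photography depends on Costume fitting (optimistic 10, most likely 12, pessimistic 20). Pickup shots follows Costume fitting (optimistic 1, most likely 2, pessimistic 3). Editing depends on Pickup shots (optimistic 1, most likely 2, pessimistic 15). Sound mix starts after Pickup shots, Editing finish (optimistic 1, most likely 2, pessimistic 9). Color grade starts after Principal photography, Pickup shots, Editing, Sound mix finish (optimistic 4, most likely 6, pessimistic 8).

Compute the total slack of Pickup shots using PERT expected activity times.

4 days

te_Costume fitting = (8 + 4·9 + 16)/6 = 60/6 = 10
te_Principal photography = (10 + 4·12 + 20)/6 = 78/6 = 13
te_Pickup shots = (1 + 4·2 + 3)/6 = 12/6 = 2
te_Editing = (1 + 4·2 + 15)/6 = 24/6 = 4
te_Sound mix = (1 + 4·2 + 9)/6 = 18/6 = 3
te_Color grade = (4 + 4·6 + 8)/6 = 36/6 = 6

Forward pass:
ES_Costume fitting = 0; EF_Costume fitting = 10
ES_Principal photography = 10; EF_Principal photography = 10+13 = 23
ES_Pickup shots = 10; EF_Pickup shots = 10+2 = 12
ES_Editing = 12; EF_Editing = 12+4 = 16
ES_Sound mix = max(EF_Pickup shots=12, EF_Editing=16) = 16; EF_Sound mix = 16+3 = 19
ES_Color grade = max(EF_Principal photography=23, EF_Pickup shots=12, EF_Editing=16, EF_Sound mix=19) = 23; EF_Color grade = 23+6 = 29
Expected project duration μ = 29 days. Critical path: Costume fitting → Principal photography → Color grade.

Backward pass:
LF_Color grade = 29; LS_Color grade = 29−6 = 23
LF_Sound mix = LS_Color grade = 23; LS_Sound mix = 23−3 = 20
LF_Editing = min(LS_Sound mix=20, LS_Color grade=23) = 20; LS_Editing = 20−4 = 16
LF_Pickup shots = min(LS_Editing=16, LS_Sound mix=20, LS_Color grade=23) = 16; LS_Pickup shots = 16−2 = 14
LF_Principal photography = LS_Color grade = 23; LS_Principal photography = 23−13 = 10
LF_Costume fitting = min(LS_Principal photography=10, LS_Pickup shots=14) = 10; LS_Costume fitting = 10−10 = 0
Slack_Pickup shots = LS_Pickup shots − ES_Pickup shots = 14 − 10 = 4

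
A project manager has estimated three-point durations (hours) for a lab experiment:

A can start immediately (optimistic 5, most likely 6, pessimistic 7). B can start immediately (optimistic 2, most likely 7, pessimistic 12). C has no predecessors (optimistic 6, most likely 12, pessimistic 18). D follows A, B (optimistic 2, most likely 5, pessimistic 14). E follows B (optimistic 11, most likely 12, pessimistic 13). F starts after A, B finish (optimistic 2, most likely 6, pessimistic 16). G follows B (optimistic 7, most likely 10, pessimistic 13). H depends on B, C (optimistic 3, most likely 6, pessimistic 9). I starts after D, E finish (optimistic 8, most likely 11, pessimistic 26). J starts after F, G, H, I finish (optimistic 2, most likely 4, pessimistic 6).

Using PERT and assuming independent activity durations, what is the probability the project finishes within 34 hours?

te_A = (5 + 4·6 + 7)/6 = 36/6 = 6; σ²_A = ((7−5)/6)² = 0.111
te_B = (2 + 4·7 + 12)/6 = 42/6 = 7; σ²_B = ((12−2)/6)² = 2.778
te_C = (6 + 4·12 + 18)/6 = 72/6 = 12; σ²_C = ((18−6)/6)² = 4.000
te_D = (2 + 4·5 + 14)/6 = 36/6 = 6; σ²_D = ((14−2)/6)² = 4.000
te_E = (11 + 4·12 + 13)/6 = 72/6 = 12; σ²_E = ((13−11)/6)² = 0.111
te_F = (2 + 4·6 + 16)/6 = 42/6 = 7; σ²_F = ((16−2)/6)² = 5.444
te_G = (7 + 4·10 + 13)/6 = 60/6 = 10; σ²_G = ((13−7)/6)² = 1.000
te_H = (3 + 4·6 + 9)/6 = 36/6 = 6; σ²_H = ((9−3)/6)² = 1.000
te_I = (8 + 4·11 + 26)/6 = 78/6 = 13; σ²_I = ((26−8)/6)² = 9.000
te_J = (2 + 4·4 + 6)/6 = 24/6 = 4; σ²_J = ((6−2)/6)² = 0.444

Forward pass:
ES_A = 0; EF_A = 6
ES_B = 0; EF_B = 7
ES_C = 0; EF_C = 12
ES_D = max(EF_A=6, EF_B=7) = 7; EF_D = 7+6 = 13
ES_E = 7; EF_E = 7+12 = 19
ES_F = max(EF_A=6, EF_B=7) = 7; EF_F = 7+7 = 14
ES_G = 7; EF_G = 7+10 = 17
ES_H = max(EF_B=7, EF_C=12) = 12; EF_H = 12+6 = 18
ES_I = max(EF_D=13, EF_E=19) = 19; EF_I = 19+13 = 32
ES_J = max(EF_F=14, EF_G=17, EF_H=18, EF_I=32) = 32; EF_J = 32+4 = 36
Expected project duration μ = 36 hours. Critical path: B → E → I → J.

Variance along critical path = 2.778 + 0.111 + 9.000 + 0.444 = 12.333; σ = √12.333 = 3.512 hours.
Z = (34 − 36) / 3.512 = -0.569
P(T ≤ 34) = Φ(-0.569) ≈ 0.285

0.285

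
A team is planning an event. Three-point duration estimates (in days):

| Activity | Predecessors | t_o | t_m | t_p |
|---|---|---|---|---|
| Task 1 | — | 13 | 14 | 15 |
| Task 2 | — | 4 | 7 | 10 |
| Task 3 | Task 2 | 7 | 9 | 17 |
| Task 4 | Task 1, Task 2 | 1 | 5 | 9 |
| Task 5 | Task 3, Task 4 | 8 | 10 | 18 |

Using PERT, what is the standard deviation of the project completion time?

te_Task 1 = (13 + 4·14 + 15)/6 = 84/6 = 14; σ²_Task 1 = ((15−13)/6)² = 0.111
te_Task 2 = (4 + 4·7 + 10)/6 = 42/6 = 7; σ²_Task 2 = ((10−4)/6)² = 1.000
te_Task 3 = (7 + 4·9 + 17)/6 = 60/6 = 10; σ²_Task 3 = ((17−7)/6)² = 2.778
te_Task 4 = (1 + 4·5 + 9)/6 = 30/6 = 5; σ²_Task 4 = ((9−1)/6)² = 1.778
te_Task 5 = (8 + 4·10 + 18)/6 = 66/6 = 11; σ²_Task 5 = ((18−8)/6)² = 2.778

Forward pass:
ES_Task 1 = 0; EF_Task 1 = 14
ES_Task 2 = 0; EF_Task 2 = 7
ES_Task 3 = 7; EF_Task 3 = 7+10 = 17
ES_Task 4 = max(EF_Task 1=14, EF_Task 2=7) = 14; EF_Task 4 = 14+5 = 19
ES_Task 5 = max(EF_Task 3=17, EF_Task 4=19) = 19; EF_Task 5 = 19+11 = 30
Expected project duration μ = 30 days. Critical path: Task 1 → Task 4 → Task 5.

Variance along critical path = 0.111 + 1.778 + 2.778 = 4.667
σ = √4.667 = 2.160 days

2.16 days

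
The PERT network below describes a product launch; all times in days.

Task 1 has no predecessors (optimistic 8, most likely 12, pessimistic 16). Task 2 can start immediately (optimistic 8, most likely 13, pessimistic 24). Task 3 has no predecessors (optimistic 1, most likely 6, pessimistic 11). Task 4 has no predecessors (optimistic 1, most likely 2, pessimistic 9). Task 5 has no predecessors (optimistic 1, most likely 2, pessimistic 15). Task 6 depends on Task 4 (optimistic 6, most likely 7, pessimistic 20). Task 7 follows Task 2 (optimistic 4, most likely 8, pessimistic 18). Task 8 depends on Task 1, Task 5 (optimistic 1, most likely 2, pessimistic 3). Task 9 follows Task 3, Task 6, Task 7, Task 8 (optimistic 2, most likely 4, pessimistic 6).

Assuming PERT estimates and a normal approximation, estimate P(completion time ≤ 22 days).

0.083

te_Task 1 = (8 + 4·12 + 16)/6 = 72/6 = 12; σ²_Task 1 = ((16−8)/6)² = 1.778
te_Task 2 = (8 + 4·13 + 24)/6 = 84/6 = 14; σ²_Task 2 = ((24−8)/6)² = 7.111
te_Task 3 = (1 + 4·6 + 11)/6 = 36/6 = 6; σ²_Task 3 = ((11−1)/6)² = 2.778
te_Task 4 = (1 + 4·2 + 9)/6 = 18/6 = 3; σ²_Task 4 = ((9−1)/6)² = 1.778
te_Task 5 = (1 + 4·2 + 15)/6 = 24/6 = 4; σ²_Task 5 = ((15−1)/6)² = 5.444
te_Task 6 = (6 + 4·7 + 20)/6 = 54/6 = 9; σ²_Task 6 = ((20−6)/6)² = 5.444
te_Task 7 = (4 + 4·8 + 18)/6 = 54/6 = 9; σ²_Task 7 = ((18−4)/6)² = 5.444
te_Task 8 = (1 + 4·2 + 3)/6 = 12/6 = 2; σ²_Task 8 = ((3−1)/6)² = 0.111
te_Task 9 = (2 + 4·4 + 6)/6 = 24/6 = 4; σ²_Task 9 = ((6−2)/6)² = 0.444

Forward pass:
ES_Task 1 = 0; EF_Task 1 = 12
ES_Task 2 = 0; EF_Task 2 = 14
ES_Task 3 = 0; EF_Task 3 = 6
ES_Task 4 = 0; EF_Task 4 = 3
ES_Task 5 = 0; EF_Task 5 = 4
ES_Task 6 = 3; EF_Task 6 = 3+9 = 12
ES_Task 7 = 14; EF_Task 7 = 14+9 = 23
ES_Task 8 = max(EF_Task 1=12, EF_Task 5=4) = 12; EF_Task 8 = 12+2 = 14
ES_Task 9 = max(EF_Task 3=6, EF_Task 6=12, EF_Task 7=23, EF_Task 8=14) = 23; EF_Task 9 = 23+4 = 27
Expected project duration μ = 27 days. Critical path: Task 2 → Task 7 → Task 9.

Variance along critical path = 7.111 + 5.444 + 0.444 = 13.000; σ = √13.000 = 3.606 days.
Z = (22 − 27) / 3.606 = -1.387
P(T ≤ 22) = Φ(-1.387) ≈ 0.083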